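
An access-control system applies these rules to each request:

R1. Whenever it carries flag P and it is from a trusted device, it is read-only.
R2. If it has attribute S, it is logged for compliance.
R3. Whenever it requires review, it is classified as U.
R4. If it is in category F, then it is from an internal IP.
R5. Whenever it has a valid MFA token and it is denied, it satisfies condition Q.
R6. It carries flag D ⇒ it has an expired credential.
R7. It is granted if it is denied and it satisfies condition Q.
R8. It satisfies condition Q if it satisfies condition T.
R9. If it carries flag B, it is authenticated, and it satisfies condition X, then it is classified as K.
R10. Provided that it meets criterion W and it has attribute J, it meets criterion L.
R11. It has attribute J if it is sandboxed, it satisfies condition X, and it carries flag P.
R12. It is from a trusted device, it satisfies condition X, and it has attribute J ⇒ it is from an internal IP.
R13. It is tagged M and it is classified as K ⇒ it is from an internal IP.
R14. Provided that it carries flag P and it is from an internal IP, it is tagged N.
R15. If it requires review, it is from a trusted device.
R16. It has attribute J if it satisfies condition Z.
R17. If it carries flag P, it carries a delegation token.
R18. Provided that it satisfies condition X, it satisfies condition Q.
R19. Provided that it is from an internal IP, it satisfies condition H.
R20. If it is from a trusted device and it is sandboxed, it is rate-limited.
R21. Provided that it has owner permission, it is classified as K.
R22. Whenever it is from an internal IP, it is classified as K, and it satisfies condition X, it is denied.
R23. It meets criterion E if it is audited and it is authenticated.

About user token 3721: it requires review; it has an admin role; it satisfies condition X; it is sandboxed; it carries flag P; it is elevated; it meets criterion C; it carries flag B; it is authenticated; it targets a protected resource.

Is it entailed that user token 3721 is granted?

By R9 (it carries flag B, it is authenticated, it satisfies condition X): it is classified as K.
By R11 (it is sandboxed, it satisfies condition X, it carries flag P): it has attribute J.
By R15 (it requires review): it is from a trusted device.
By R18 (it satisfies condition X): it satisfies condition Q.
By R12 (it is from a trusted device, it satisfies condition X, it has attribute J): it is from an internal IP.
By R22 (it is from an internal IP, it is classified as K, it satisfies condition X): it is denied.
By R7 (it is denied, it satisfies condition Q): it is granted.

Yes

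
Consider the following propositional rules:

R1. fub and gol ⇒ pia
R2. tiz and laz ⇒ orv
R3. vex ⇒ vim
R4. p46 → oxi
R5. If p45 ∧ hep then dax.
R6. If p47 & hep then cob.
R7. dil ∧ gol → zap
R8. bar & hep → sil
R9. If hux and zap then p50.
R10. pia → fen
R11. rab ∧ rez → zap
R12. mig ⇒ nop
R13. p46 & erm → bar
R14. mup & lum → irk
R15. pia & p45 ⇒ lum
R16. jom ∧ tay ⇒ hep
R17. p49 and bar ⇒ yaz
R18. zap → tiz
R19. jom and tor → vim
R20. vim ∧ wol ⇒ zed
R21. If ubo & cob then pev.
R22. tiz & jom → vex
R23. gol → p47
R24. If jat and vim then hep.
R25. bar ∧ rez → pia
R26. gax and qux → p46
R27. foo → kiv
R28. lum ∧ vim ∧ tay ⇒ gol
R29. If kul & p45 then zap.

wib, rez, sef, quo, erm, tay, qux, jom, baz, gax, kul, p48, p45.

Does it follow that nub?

No

Forward chaining from the given facts derives: hep, p46, zap, oxi, dax, bar, tiz, vex, pia, vim, sil, fen, lum, gol, p47, cob.
No rule has nub as its conclusion, and it is not among the given facts.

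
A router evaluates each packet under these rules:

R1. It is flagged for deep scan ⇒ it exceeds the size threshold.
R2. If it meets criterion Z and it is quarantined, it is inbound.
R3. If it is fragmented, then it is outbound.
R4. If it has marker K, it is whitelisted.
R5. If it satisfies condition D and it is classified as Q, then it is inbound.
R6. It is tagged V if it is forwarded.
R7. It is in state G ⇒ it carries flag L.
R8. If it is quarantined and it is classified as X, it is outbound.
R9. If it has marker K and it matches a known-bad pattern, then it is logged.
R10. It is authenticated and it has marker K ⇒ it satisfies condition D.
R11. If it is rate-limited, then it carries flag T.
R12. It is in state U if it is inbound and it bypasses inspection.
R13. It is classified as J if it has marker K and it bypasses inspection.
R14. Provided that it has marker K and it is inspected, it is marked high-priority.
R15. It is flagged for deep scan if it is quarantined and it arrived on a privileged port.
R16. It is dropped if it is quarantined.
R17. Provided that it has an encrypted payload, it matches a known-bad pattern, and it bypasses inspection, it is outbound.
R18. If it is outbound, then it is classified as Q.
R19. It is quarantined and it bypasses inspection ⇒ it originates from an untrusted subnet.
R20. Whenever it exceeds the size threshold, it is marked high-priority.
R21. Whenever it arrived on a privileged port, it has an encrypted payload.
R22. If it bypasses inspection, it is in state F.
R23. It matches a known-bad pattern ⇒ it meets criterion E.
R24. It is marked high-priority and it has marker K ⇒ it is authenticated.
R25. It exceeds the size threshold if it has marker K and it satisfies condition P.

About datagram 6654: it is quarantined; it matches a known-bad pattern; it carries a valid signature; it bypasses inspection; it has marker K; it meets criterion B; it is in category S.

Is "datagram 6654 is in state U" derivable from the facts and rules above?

No

Forward chaining from the given facts derives: is whitelisted, is logged, is classified as J, is dropped, originates from an untrusted subnet, is in state F, meets criterion E.
The only rule concluding "it is in state U" is R12, which needs "it is inbound"; that is never established.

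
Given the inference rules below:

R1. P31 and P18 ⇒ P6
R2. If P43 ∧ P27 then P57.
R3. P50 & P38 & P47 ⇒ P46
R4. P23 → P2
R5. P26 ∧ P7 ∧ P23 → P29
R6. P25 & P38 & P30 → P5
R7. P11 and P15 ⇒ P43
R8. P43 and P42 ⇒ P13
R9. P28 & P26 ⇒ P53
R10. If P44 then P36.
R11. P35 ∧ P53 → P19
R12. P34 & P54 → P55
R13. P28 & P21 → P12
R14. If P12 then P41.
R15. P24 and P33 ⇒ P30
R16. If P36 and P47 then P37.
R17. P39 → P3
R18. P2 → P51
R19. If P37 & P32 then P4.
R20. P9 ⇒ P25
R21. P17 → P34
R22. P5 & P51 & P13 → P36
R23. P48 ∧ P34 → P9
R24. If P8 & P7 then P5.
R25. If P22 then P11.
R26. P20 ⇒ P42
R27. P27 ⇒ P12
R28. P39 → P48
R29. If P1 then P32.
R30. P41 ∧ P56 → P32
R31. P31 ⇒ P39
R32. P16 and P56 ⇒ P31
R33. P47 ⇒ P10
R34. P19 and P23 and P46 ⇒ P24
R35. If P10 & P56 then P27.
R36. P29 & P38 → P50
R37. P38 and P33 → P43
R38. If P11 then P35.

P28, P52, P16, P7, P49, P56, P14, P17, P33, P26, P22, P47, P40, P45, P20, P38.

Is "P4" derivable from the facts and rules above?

No

Forward chaining from the given facts derives: P53, P34, P11, P42, P31, P10, P27, P43, P35, P57, P13, P19, P12, P39, P41, P3, P48, P32, P9, P25.
The only rule concluding P4 is R19, which needs P37; that is never established.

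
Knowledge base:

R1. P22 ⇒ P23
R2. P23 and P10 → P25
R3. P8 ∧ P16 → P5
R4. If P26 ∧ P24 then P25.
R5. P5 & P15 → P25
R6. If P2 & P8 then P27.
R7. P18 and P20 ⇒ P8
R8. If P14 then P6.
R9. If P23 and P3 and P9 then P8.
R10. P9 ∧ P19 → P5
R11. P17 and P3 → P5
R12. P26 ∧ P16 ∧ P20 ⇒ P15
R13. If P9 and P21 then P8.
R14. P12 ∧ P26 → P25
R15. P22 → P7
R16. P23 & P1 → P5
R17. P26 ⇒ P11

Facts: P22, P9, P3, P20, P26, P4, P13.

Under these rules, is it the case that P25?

No

Forward chaining from the given facts derives: P23, P8, P7, P11.
Rules concluding P25: R2 needs P10; R4 needs P24; R5 needs P5; R14 needs P12 — none of these are established.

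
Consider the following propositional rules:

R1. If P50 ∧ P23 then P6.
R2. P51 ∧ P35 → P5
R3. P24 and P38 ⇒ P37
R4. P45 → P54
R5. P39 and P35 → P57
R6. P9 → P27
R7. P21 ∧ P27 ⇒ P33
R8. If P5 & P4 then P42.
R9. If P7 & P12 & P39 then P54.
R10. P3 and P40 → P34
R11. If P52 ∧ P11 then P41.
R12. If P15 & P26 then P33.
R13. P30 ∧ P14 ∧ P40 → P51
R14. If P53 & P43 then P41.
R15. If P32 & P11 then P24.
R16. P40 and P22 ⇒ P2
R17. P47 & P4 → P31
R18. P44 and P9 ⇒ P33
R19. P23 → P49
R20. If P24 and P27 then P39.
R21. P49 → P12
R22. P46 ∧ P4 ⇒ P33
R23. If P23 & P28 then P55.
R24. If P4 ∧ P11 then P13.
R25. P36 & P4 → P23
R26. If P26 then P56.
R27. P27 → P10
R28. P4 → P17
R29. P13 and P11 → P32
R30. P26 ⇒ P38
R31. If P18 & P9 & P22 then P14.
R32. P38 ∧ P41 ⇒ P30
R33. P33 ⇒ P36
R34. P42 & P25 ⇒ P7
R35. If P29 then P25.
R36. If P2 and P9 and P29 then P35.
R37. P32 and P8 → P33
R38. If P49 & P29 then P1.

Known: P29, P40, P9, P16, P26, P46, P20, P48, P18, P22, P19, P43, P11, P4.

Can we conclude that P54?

No

Forward chaining from the given facts derives: P27, P2, P33, P13, P56, P10, P17, P32, P38, P14, P36, P25, P35, P24, P39, P23, P37, P57, P49, P12, P1.
Rules concluding P54: R4 needs P45; R9 needs P7 — none of these are established.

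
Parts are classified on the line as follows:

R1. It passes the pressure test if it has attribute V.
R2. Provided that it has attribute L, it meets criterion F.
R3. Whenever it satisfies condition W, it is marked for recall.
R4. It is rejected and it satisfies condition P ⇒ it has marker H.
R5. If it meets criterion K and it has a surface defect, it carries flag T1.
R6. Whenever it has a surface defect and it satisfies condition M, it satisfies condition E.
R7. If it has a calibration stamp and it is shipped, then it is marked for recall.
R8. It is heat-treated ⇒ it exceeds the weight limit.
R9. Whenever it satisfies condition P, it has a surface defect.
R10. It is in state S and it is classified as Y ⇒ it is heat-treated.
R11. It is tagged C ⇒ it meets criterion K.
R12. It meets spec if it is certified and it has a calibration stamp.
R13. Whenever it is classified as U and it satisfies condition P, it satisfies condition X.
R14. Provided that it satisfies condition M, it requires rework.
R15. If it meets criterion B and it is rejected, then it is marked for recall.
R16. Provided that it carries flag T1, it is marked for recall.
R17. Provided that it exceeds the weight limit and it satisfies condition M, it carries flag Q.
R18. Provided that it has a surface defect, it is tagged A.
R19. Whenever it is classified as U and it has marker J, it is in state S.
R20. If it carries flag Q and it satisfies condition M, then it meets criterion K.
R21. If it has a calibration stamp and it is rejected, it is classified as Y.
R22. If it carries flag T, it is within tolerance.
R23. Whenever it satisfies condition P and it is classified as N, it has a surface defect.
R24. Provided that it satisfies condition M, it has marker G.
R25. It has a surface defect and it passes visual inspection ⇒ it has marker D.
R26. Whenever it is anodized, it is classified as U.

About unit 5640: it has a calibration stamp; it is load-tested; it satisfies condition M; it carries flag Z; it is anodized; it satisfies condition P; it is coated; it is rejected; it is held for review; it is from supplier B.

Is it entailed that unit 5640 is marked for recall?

Forward chaining from the given facts derives: has marker H, has a surface defect, requires rework, is tagged A, is classified as Y, has marker G, is classified as U, satisfies condition E, satisfies condition X.
Rules concluding "it is marked for recall": R3 needs "it satisfies condition W"; R7 needs "it is shipped"; R15 needs "it meets criterion B"; R16 needs "it carries flag T1" — none of these are established.

No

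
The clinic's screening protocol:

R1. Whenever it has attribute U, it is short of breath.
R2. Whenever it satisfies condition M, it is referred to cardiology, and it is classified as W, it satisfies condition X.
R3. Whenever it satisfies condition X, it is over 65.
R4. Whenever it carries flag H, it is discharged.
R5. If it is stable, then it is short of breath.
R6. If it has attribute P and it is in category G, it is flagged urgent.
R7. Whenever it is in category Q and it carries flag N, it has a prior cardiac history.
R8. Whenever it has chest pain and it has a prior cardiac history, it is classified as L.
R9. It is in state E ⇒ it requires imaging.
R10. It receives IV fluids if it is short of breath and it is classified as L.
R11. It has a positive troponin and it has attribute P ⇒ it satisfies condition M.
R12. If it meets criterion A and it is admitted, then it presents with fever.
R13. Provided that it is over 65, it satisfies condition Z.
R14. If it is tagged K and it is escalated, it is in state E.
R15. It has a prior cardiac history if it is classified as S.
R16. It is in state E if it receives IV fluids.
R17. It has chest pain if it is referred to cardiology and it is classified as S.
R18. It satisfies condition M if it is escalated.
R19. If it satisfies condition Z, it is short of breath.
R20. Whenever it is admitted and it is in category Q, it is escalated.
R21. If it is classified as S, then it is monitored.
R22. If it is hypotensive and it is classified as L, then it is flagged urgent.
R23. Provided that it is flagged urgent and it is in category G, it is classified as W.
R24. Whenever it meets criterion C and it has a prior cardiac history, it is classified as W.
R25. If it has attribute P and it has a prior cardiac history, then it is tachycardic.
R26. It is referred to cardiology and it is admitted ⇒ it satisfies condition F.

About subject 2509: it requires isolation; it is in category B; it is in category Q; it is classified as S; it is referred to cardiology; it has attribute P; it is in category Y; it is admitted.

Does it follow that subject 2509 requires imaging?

Forward chaining from the given facts derives: has a prior cardiac history, has chest pain, is escalated, is monitored, is tachycardic, satisfies condition F, is classified as L, satisfies condition M.
The only rule concluding "it requires imaging" is R9, which needs "it is in state E"; that is never established.

No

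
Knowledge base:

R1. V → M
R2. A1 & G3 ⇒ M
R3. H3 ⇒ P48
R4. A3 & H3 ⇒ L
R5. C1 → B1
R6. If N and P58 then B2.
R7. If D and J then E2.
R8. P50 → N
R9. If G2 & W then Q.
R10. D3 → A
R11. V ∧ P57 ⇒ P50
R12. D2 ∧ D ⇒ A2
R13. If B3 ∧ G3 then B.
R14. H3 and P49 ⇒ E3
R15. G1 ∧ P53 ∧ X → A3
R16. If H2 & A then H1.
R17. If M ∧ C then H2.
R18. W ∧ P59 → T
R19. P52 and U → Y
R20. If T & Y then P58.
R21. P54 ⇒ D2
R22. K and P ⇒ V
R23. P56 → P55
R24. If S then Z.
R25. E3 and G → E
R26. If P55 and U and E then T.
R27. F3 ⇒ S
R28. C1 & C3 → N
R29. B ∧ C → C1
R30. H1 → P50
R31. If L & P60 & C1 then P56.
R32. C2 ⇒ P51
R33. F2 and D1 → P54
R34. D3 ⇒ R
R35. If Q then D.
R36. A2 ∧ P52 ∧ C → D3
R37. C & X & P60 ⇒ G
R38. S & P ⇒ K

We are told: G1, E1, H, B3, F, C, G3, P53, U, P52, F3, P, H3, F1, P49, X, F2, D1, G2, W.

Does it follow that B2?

No

Forward chaining from the given facts derives: P48, Q, B, E3, A3, Y, S, C1, P54, D, K, L, B1, D2, V, Z, M, A2, H2, D3, A, H1, P50, R, N.
The only rule concluding B2 is R6, which needs P58; that is never established.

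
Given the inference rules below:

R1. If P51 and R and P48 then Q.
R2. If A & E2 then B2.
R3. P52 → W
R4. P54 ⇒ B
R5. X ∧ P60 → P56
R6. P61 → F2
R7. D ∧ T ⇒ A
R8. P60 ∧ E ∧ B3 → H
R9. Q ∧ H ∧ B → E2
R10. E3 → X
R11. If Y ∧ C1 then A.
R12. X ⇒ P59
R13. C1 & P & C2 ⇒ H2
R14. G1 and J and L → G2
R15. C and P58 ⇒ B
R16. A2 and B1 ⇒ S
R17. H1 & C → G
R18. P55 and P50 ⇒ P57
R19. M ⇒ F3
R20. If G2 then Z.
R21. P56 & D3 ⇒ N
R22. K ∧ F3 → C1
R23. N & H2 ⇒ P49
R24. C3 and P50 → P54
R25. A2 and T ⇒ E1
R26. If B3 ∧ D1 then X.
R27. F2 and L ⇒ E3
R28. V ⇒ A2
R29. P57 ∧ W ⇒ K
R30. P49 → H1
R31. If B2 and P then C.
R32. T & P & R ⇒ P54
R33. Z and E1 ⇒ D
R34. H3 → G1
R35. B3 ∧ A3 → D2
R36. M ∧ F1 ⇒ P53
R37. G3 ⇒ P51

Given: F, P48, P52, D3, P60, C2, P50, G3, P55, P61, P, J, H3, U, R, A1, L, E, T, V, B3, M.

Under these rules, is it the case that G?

Yes

W  (by R3: P52)
F2  (by R6: P61)
H  (by R8: P60, E, B3)
P57  (by R18: P55, P50)
F3  (by R19: M)
E3  (by R27: F2, L)
A2  (by R28: V)
K  (by R29: P57, W)
P54  (by R32: T, P, R)
G1  (by R34: H3)
P51  (by R37: G3)
Q  (by R1: P51, R, P48)
B  (by R4: P54)
E2  (by R9: Q, H, B)
X  (by R10: E3)
G2  (by R14: G1, J, L)
Z  (by R20: G2)
C1  (by R22: K, F3)
E1  (by R25: A2, T)
D  (by R33: Z, E1)
P56  (by R5: X, P60)
A  (by R7: D, T)
H2  (by R13: C1, P, C2)
N  (by R21: P56, D3)
P49  (by R23: N, H2)
H1  (by R30: P49)
B2  (by R2: A, E2)
C  (by R31: B2, P)
G  (by R17: H1, C)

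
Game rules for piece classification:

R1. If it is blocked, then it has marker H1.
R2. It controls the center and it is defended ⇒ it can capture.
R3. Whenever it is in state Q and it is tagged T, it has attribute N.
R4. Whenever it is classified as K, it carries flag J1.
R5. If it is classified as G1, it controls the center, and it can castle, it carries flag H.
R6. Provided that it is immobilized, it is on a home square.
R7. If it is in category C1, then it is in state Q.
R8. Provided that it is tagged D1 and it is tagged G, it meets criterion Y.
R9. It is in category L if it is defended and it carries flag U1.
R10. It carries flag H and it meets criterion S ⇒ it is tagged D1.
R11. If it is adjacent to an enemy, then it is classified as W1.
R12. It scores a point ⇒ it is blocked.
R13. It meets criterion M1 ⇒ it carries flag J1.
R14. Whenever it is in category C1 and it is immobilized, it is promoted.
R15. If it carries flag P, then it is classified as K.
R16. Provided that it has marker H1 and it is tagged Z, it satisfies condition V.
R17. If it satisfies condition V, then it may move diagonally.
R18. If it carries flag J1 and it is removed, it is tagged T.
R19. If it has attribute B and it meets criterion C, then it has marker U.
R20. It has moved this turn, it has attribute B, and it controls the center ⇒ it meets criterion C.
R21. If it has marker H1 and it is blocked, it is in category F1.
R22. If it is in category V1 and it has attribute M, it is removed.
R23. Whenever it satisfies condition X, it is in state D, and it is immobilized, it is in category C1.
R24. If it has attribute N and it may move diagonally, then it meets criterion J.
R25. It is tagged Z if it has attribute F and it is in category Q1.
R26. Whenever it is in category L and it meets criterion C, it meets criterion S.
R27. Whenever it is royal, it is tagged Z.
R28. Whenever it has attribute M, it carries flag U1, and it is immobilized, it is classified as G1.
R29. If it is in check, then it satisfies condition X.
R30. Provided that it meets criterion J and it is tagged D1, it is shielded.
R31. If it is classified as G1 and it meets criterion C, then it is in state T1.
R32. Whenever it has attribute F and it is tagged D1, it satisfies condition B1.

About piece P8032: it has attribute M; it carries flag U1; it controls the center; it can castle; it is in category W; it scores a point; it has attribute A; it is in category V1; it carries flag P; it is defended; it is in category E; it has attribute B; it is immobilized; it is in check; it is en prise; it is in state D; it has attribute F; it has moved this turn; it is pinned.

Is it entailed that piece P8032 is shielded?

Forward chaining from the given facts derives: can capture, is on a home square, is in category L, is blocked, is classified as K, meets criterion C, is removed, meets criterion S, is classified as G1, satisfies condition X, is in state T1, has marker H1, carries flag J1, carries flag H, is tagged D1, is tagged T, has marker U, is in category F1, is in category C1, satisfies condition B1, is in state Q, is promoted, has attribute N.
The only rule concluding "it is shielded" is R30, which needs "it meets criterion J"; that is never established.

No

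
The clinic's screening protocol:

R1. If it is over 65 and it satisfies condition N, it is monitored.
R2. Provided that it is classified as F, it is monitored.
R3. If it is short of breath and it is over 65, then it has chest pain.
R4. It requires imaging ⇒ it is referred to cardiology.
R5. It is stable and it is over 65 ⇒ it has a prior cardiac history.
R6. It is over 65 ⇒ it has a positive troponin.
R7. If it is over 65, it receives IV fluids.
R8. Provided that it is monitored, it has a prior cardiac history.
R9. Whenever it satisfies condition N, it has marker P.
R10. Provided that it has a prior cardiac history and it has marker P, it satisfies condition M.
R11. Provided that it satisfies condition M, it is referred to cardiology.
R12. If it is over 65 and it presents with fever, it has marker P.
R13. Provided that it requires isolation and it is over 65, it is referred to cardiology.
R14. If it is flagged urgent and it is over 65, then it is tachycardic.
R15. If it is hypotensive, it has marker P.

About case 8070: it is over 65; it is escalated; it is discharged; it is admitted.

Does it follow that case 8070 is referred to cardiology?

No

Forward chaining from the given facts derives: has a positive troponin, receives IV fluids.
Rules concluding "it is referred to cardiology": R4 needs "it requires imaging"; R11 needs "it satisfies condition M"; R13 needs "it requires isolation" — none of these are established.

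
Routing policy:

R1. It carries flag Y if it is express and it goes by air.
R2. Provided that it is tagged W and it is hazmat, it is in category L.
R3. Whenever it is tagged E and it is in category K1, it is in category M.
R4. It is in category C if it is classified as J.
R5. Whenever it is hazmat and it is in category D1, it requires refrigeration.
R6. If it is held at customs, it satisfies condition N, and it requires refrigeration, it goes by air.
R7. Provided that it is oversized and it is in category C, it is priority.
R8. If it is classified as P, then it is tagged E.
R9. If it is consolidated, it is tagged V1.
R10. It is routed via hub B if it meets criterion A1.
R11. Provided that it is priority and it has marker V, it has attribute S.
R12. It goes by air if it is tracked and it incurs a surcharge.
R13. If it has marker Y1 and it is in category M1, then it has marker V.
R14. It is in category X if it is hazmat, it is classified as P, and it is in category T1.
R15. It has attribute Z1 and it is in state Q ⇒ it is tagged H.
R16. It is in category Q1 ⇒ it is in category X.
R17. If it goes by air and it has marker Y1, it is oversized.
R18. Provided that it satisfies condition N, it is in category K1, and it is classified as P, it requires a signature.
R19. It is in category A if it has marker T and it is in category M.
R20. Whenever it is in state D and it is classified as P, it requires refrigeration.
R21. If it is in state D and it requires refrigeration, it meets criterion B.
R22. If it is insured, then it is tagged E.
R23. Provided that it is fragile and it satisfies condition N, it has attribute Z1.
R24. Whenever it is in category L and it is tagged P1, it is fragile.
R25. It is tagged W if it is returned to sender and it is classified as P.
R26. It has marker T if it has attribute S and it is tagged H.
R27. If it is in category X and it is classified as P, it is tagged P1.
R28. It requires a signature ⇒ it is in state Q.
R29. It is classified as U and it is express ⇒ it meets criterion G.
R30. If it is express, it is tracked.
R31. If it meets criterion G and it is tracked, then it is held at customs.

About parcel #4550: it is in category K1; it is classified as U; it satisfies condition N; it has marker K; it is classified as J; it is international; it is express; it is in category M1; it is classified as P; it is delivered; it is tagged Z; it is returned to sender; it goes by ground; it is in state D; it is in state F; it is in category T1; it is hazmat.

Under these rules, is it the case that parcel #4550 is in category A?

Forward chaining from the given facts derives: is in category C, is tagged E, is in category X, requires a signature, requires refrigeration, meets criterion B, is tagged W, is tagged P1, is in state Q, meets criterion G, is tracked, is held at customs, is in category L, is in category M, goes by air, is fragile, carries flag Y, has attribute Z1, is tagged H.
The only rule concluding "it is in category A" is R19, which needs "it has marker T"; that is never established.

No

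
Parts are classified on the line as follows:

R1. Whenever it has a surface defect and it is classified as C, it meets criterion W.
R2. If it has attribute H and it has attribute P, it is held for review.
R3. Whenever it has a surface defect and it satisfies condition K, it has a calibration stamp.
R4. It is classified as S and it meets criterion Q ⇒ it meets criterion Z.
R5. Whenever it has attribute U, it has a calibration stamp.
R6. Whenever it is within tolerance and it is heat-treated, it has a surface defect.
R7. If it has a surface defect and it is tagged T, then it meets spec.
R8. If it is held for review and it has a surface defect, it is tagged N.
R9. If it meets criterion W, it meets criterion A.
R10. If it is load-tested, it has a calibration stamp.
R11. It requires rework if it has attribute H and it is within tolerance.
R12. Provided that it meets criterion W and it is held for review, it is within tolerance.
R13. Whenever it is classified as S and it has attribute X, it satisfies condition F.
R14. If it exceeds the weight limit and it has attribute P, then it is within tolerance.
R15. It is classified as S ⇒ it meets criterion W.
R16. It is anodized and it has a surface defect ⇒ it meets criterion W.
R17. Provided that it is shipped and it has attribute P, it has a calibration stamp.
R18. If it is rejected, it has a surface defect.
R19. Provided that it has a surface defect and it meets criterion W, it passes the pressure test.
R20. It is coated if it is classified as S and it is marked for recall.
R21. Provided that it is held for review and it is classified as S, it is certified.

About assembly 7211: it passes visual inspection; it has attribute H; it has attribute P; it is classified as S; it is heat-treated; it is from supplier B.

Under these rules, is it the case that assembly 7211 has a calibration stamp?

No

Forward chaining from the given facts derives: is held for review, meets criterion W, is certified, meets criterion A, is within tolerance, has a surface defect, is tagged N, requires rework, passes the pressure test.
Rules concluding "it has a calibration stamp": R3 needs "it satisfies condition K"; R5 needs "it has attribute U"; R10 needs "it is load-tested"; R17 needs "it is shipped" — none of these are established.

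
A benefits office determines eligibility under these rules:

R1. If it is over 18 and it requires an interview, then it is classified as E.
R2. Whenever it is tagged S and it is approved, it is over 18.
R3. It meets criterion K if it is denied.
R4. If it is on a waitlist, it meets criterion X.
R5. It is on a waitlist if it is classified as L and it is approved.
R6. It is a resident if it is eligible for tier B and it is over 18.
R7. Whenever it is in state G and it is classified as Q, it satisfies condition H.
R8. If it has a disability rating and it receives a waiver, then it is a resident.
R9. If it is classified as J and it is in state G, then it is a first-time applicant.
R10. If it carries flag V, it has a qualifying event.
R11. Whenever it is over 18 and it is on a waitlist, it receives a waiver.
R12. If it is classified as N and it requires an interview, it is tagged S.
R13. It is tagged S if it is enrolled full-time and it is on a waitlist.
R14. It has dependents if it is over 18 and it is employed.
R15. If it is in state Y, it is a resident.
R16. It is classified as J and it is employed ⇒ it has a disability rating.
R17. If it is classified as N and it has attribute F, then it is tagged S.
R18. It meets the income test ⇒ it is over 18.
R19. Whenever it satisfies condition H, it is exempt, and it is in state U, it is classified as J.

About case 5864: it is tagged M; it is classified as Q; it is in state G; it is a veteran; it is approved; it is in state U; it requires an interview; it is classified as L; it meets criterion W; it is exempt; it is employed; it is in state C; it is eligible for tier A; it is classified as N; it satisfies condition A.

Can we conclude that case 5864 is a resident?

Yes

By R5 (it is classified as L, it is approved): it is on a waitlist.
By R7 (it is in state G, it is classified as Q): it satisfies condition H.
By R12 (it is classified as N, it requires an interview): it is tagged S.
By R19 (it satisfies condition H, it is exempt, it is in state U): it is classified as J.
By R2 (it is tagged S, it is approved): it is over 18.
By R11 (it is over 18, it is on a waitlist): it receives a waiver.
By R16 (it is classified as J, it is employed): it has a disability rating.
By R8 (it has a disability rating, it receives a waiver): it is a resident.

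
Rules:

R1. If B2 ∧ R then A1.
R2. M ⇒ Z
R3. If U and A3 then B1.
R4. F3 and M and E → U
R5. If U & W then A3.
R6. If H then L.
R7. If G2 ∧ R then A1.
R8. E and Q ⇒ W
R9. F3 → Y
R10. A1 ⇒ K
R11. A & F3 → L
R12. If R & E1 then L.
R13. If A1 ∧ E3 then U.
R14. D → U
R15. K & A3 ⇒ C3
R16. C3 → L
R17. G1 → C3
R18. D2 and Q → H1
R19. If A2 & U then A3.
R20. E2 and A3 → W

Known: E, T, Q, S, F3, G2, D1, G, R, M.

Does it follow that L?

U  (by R4: F3, M, E)
A1  (by R7: G2, R)
W  (by R8: E, Q)
K  (by R10: A1)
A3  (by R5: U, W)
C3  (by R15: K, A3)
L  (by R16: C3)

Yes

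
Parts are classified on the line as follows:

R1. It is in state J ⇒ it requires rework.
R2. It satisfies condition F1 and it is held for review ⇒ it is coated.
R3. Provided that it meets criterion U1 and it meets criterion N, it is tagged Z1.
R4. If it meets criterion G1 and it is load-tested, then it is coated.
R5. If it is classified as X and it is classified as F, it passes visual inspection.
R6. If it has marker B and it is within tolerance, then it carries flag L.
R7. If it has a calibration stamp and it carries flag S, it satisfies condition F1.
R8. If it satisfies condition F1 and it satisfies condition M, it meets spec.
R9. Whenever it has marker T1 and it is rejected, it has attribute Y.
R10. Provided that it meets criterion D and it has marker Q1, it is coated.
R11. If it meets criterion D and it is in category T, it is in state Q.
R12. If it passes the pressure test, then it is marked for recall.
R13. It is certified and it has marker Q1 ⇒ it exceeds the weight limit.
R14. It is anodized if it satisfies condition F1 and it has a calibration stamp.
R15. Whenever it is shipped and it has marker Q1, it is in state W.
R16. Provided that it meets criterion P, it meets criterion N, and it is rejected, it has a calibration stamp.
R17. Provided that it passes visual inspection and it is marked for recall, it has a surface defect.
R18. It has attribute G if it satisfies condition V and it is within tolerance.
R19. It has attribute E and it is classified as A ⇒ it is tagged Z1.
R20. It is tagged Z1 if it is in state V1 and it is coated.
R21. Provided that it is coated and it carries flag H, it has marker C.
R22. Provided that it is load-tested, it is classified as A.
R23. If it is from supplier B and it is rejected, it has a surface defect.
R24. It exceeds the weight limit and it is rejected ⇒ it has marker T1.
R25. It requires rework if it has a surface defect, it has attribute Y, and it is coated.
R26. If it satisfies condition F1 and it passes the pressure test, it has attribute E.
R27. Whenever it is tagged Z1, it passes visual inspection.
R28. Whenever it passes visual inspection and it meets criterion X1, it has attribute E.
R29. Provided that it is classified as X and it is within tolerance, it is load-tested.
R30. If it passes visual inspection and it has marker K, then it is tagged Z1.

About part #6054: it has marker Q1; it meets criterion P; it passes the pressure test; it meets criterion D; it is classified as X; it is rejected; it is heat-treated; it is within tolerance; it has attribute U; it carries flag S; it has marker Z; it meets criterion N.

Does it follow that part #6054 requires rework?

No

Forward chaining from the given facts derives: is coated, is marked for recall, has a calibration stamp, is load-tested, satisfies condition F1, is anodized, is classified as A, has attribute E, is tagged Z1, passes visual inspection, has a surface defect.
Rules concluding "it requires rework": R1 needs "it is in state J"; R25 needs "it has attribute Y" — none of these are established.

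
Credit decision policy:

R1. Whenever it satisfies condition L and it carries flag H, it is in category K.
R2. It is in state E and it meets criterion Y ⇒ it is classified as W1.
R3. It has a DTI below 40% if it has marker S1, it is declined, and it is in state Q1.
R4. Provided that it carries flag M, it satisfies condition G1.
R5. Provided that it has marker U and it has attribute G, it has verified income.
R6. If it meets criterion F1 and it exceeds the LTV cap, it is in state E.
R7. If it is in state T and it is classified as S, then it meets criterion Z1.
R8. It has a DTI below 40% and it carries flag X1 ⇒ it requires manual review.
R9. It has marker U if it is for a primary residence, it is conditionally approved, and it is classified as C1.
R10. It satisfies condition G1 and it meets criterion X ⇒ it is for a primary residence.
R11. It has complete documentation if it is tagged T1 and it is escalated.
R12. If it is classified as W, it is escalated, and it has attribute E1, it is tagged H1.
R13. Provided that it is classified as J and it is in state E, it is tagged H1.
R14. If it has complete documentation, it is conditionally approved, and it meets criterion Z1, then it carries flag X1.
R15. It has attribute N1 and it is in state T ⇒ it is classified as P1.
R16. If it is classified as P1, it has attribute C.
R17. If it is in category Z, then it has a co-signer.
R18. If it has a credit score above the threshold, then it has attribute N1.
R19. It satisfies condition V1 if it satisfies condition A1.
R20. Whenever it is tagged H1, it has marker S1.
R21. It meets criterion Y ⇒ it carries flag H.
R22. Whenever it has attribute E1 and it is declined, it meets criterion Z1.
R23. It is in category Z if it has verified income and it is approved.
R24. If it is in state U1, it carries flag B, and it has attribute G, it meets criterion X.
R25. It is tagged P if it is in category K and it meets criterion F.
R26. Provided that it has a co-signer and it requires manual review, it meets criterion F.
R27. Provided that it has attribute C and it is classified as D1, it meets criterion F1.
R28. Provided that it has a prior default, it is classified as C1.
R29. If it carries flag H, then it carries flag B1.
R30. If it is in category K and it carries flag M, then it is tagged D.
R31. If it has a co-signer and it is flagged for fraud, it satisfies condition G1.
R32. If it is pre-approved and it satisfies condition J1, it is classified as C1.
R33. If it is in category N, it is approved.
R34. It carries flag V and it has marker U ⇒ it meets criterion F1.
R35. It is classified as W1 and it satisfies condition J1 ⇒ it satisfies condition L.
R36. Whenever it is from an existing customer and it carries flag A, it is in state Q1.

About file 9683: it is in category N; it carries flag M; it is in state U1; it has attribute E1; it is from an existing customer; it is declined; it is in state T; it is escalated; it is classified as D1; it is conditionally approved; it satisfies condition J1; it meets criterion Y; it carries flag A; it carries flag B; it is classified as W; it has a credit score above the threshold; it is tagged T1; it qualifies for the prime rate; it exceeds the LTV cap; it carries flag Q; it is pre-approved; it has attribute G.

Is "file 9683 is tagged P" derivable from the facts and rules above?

Yes

By R4 (it carries flag M): it satisfies condition G1.
By R11 (it is tagged T1, it is escalated): it has complete documentation.
By R12 (it is classified as W, it is escalated, it has attribute E1): it is tagged H1.
By R18 (it has a credit score above the threshold): it has attribute N1.
By R20 (it is tagged H1): it has marker S1.
By R21 (it meets criterion Y): it carries flag H.
By R22 (it has attribute E1, it is declined): it meets criterion Z1.
By R24 (it is in state U1, it carries flag B, it has attribute G): it meets criterion X.
By R32 (it is pre-approved, it satisfies condition J1): it is classified as C1.
By R33 (it is in category N): it is approved.
By R36 (it is from an existing customer, it carries flag A): it is in state Q1.
By R3 (it has marker S1, it is declined, it is in state Q1): it has a DTI below 40%.
By R10 (it satisfies condition G1, it meets criterion X): it is for a primary residence.
By R14 (it has complete documentation, it is conditionally approved, it meets criterion Z1): it carries flag X1.
By R15 (it has attribute N1, it is in state T): it is classified as P1.
By R16 (it is classified as P1): it has attribute C.
By R27 (it has attribute C, it is classified as D1): it meets criterion F1.
By R6 (it meets criterion F1, it exceeds the LTV cap): it is in state E.
By R8 (it has a DTI below 40%, it carries flag X1): it requires manual review.
By R9 (it is for a primary residence, it is conditionally approved, it is classified as C1): it has marker U.
By R2 (it is in state E, it meets criterion Y): it is classified as W1.
By R5 (it has marker U, it has attribute G): it has verified income.
By R23 (it has verified income, it is approved): it is in category Z.
By R35 (it is classified as W1, it satisfies condition J1): it satisfies condition L.
By R1 (it satisfies condition L, it carries flag H): it is in category K.
By R17 (it is in category Z): it has a co-signer.
By R26 (it has a co-signer, it requires manual review): it meets criterion F.
By R25 (it is in category K, it meets criterion F): it is tagged P.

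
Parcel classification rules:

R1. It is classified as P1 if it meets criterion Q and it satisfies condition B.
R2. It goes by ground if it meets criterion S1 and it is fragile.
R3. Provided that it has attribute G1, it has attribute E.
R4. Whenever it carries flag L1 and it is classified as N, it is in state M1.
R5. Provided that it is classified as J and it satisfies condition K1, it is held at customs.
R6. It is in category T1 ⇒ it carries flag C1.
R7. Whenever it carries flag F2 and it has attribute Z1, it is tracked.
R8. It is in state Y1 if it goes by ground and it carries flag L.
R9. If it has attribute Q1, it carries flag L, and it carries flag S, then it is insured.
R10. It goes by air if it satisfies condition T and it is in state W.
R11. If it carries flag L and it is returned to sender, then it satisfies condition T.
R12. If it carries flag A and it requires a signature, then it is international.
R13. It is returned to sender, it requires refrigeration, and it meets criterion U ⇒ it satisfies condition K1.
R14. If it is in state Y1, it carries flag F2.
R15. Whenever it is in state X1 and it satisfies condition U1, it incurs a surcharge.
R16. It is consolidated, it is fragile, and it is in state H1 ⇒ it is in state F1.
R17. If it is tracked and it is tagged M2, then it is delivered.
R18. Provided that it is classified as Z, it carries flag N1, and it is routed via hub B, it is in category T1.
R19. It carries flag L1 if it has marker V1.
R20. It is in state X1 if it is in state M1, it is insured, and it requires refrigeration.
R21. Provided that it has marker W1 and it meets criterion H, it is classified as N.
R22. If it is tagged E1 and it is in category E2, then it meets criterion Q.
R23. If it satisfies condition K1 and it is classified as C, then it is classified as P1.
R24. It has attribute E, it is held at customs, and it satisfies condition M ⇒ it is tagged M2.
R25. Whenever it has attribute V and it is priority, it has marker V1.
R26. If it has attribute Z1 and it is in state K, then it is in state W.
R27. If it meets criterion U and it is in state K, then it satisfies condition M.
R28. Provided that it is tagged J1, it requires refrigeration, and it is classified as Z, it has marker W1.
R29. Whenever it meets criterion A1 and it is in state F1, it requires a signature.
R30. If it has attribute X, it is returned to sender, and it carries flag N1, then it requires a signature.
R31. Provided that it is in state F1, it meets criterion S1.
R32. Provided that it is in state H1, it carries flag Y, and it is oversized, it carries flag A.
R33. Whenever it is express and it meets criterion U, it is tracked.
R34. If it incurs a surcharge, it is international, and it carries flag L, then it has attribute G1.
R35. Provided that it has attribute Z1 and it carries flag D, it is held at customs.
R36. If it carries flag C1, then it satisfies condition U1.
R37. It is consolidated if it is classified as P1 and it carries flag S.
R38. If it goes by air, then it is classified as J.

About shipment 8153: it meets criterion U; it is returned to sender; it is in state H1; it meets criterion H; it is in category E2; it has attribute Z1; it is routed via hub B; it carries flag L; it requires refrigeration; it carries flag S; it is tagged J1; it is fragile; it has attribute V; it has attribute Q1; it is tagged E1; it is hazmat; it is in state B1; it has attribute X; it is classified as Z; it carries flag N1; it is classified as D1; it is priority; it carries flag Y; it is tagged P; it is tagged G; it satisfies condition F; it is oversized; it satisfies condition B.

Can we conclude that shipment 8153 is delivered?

No

Forward chaining from the given facts derives: is insured, satisfies condition T, satisfies condition K1, is in category T1, meets criterion Q, has marker V1, has marker W1, requires a signature, carries flag A, is classified as P1, carries flag C1, is international, carries flag L1, is classified as N, satisfies condition U1, is consolidated, is in state M1, is in state F1, is in state X1, meets criterion S1, goes by ground, is in state Y1, carries flag F2, incurs a surcharge, has attribute G1, has attribute E, is tracked.
The only rule concluding "it is delivered" is R17, which needs "it is tagged M2"; that is never established.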